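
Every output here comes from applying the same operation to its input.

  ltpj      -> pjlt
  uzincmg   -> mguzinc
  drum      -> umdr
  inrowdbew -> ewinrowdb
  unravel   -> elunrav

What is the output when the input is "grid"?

idgr

Looking at the pairs, the operation is to move the last 2 characters to the front (rotate right by 2).
Applying that to "grid" gives "idgr".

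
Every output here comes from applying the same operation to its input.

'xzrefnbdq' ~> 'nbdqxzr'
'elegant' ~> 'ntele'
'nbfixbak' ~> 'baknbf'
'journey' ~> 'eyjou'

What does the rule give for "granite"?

What's happening: move the first 3 characters to the end (rotate left by 3), then delete the first 2 characters.
On "granite": the first step gives "nitegra", and the second then gives "tegra".

tegra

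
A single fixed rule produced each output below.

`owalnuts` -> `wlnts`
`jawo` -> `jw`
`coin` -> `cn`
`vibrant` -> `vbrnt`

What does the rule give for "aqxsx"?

The transformation: remove every vowel.
"aqxsx" → "qxsx".

qxsx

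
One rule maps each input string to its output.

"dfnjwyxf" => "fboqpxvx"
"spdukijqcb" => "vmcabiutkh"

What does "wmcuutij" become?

The pattern: shift every letter 8 places backward in the alphabet (wrapping around), then move the first 2 characters to the end (rotate left by 2).
Starting from "wmcuutij": after the first operation, "oeummlab"; after the second, "ummlaboe".

ummlaboe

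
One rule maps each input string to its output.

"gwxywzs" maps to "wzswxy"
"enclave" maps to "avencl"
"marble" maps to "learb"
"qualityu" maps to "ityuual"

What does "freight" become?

ghtrei

Rule — delete the first character, then move the first 3 characters to the end (rotate left by 3).
Doing the same to "freight": "ghtrei".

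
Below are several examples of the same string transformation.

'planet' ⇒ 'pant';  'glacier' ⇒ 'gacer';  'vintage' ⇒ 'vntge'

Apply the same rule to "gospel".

Rule — double every character, then keep one character in every 3, starting at position 2 (positions 2nd, 5th, 8th, ...).
On "gospel": the first step gives "ggoossppeell", and the second then gives "gspl".
(Check on "planet": → "ppllaanneett" → "pant" ✓)

gspl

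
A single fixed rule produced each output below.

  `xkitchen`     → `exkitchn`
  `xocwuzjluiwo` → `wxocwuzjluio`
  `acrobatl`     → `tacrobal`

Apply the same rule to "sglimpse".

ssglimpe

Looking at the pairs, the operation is to move the last character to the front, then swap the first and last characters.
Starting from "sglimpse": after the first operation, "esglimps"; after the second, "ssglimpe".
(Check on "xkitchen": → "nxkitche" → "exkitchn" ✓)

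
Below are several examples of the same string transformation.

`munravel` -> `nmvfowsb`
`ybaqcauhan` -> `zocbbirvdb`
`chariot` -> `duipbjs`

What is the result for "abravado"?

Each output is the input with this applied: shift every letter 1 place forward in the alphabet (wrapping around), then take characters alternately from the front and the back (1st, last, 2nd, 2nd-last, ...).
Starting from "abravado": after the first operation, "bcsbwbep"; after the second, "bpcesbbw".
(Check on "chariot": → "dibsjpu" → "duipbjs" ✓)

bpcesbbw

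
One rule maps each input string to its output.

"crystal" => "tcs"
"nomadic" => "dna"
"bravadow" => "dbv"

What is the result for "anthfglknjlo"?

Each output is the input with this applied: move the last 3 characters to the front (rotate right by 3), then keep one character in every 3, starting at position 1 (positions 1st, 4th, 7th, ...).
"anthfglknjlo" → "jloanthfglkn" → "jahl".
(Check on "bravadow": → "dowbrava" → "dbv" ✓)

jahl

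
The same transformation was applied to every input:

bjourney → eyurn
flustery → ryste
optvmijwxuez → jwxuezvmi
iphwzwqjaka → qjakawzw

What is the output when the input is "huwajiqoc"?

Rule — delete the first 3 characters, then move the first 3 characters to the end (rotate left by 3).
On "huwajiqoc" that produces "qocaji".
(Check on "bjourney": → "urney" → "eyurn" ✓)

qocaji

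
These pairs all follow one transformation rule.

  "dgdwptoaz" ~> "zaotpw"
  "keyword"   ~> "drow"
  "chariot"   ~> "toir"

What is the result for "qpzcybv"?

vbyc

The rule is to delete the first 3 characters, then reverse the string.
"qpzcybv" → "cybv" → "vbyc".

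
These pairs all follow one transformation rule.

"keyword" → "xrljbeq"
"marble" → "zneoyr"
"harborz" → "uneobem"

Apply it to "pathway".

cngujnl

Rule — shift every letter 13 places forward in the alphabet (wrapping around) — i.e. ROT13.
Doing the same to "pathway": "cngujnl".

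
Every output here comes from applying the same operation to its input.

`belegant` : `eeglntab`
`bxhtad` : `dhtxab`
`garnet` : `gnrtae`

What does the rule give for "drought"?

hortudg

What's happening: sort the characters into alphabetical order, then move the first 2 characters to the end (rotate left by 2).
Applying both steps to "drought": "dghortu", then "hortudg".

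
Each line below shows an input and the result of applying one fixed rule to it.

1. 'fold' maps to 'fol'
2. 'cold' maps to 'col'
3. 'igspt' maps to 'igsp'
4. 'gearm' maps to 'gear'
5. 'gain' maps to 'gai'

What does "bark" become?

bar

In each case the input is transformed by: delete the last character.
For "bark" the result is "bar".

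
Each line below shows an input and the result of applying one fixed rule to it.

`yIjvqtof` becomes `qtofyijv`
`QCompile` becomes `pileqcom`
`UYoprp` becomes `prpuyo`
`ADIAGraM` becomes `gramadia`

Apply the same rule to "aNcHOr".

horanc

The rule is to swap the front and back halves of the string, then convert every letter to lowercase.
On "aNcHOr": the first step gives "HOraNc", and the second then gives "horanc".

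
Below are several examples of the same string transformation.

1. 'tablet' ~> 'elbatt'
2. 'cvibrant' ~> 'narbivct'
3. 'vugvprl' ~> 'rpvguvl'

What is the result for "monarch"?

cranomh

In each case the input is transformed by: reverse the string, then move the first character to the end.
Applying both steps to "monarch": "hcranom", then "cranomh".
(Check on "tablet": → "telbat" → "elbatt" ✓)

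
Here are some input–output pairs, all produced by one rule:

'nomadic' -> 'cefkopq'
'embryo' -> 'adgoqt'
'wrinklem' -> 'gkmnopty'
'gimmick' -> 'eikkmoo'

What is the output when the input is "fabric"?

cdehkt

The pattern: shift every letter 2 places forward in the alphabet (wrapping around), then sort the characters into alphabetical order.
Applying both steps to "fabric": "hcdtke", then "cdehkt".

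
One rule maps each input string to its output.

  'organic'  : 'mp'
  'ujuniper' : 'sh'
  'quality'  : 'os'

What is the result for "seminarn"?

qc

In each case the input is transformed by: shift every letter 2 places backward in the alphabet (wrapping around), then keep only the first 2 characters.
Starting from "seminarn": after the first operation, "qckglypl"; after the second, "qc".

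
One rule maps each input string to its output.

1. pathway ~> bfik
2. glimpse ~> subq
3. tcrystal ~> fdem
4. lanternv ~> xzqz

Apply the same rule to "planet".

The pattern: shift every letter 12 places forward in the alphabet (wrapping around), then keep every other character starting from the first (positions 1st, 3rd, 5th, ...).
Applying that to "planet" gives "bmq".

bmq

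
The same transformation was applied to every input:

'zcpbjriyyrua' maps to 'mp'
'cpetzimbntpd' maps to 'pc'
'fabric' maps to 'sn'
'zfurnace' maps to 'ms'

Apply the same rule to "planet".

cy

What's happening: shift every letter 13 places forward in the alphabet (wrapping around) — i.e. ROT13, then keep only the first 2 characters.
Working it through for "planet": intermediate "cynarg", final "cy".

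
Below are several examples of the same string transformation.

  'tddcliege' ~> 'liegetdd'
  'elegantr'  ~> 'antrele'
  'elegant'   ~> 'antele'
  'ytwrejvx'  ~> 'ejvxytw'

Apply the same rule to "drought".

ghtdro

Rule — move the first 3 characters to the end (rotate left by 3), then delete the first character.
Working it through for "drought": intermediate "ughtdro", final "ghtdro".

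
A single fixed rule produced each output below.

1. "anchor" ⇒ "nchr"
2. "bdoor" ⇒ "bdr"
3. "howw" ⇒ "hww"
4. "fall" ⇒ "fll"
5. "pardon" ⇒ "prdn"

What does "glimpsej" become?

glmpsj

In each case the input is transformed by: remove every vowel.
Doing the same to "glimpsej": "glmpsj".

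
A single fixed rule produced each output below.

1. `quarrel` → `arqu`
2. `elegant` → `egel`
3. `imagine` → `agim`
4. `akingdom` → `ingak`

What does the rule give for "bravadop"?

avabr

The rule is to delete the last 3 characters, then move the first 2 characters to the end (rotate left by 2).
"bravadop" → "brava" → "avabr".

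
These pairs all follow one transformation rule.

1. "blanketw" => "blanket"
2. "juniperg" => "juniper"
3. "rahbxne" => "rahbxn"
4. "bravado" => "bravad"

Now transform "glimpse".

What's happening: delete the last character.
For "glimpse" the result is "glimps".

glimps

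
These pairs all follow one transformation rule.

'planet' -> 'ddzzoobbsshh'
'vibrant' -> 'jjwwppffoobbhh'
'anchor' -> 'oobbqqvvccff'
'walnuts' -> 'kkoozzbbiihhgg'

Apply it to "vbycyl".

The rule is to double every character, then shift every letter 12 places backward in the alphabet (wrapping around).
Applying both steps to "vbycyl": "vvbbyyccyyll", then "jjppmmqqmmzz".

jjppmmqqmmzz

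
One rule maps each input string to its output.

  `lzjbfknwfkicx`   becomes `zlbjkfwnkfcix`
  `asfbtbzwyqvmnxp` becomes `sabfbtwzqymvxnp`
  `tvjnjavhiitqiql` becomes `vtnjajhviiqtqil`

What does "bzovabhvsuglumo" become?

Each output is the input with this applied: swap each adjacent pair of characters (1↔2, 3↔4, ...).
Doing the same to "bzovabhvsuglumo": "zbvobavhuslgmuo".

zbvobavhuslgmuo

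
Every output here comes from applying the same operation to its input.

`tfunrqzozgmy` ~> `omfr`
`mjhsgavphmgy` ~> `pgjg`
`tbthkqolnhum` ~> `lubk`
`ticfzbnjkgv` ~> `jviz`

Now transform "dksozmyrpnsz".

rskz

What's happening: keep one character in every 3, starting at position 2 (positions 2nd, 5th, 8th, ...), then move the last 2 characters to the front (rotate right by 2).
Starting from "dksozmyrpnsz": after the first operation, "kzrs"; after the second, "rskz".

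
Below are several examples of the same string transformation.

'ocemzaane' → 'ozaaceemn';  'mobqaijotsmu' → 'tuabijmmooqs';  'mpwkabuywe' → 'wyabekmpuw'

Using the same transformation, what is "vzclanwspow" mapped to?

Rule — sort the characters into alphabetical order, then move the last 2 characters to the front (rotate right by 2).
On "vzclanwspow": the first step gives "aclnopsvwwz", and the second then gives "wzaclnopsvw".

wzaclnopsvw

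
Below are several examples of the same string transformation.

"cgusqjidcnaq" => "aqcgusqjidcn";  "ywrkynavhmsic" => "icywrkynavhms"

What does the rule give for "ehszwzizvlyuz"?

The transformation: move the last 2 characters to the front (rotate right by 2).
On "ehszwzizvlyuz" that produces "uzehszwzizvly".

uzehszwzizvly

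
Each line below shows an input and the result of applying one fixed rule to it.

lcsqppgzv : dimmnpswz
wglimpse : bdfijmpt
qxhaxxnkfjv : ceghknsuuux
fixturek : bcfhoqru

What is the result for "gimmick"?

dffhjjz

Rule — shift every letter 3 places backward in the alphabet (wrapping around), then sort the characters into alphabetical order.
Doing the same to "gimmick": "dffhjjz".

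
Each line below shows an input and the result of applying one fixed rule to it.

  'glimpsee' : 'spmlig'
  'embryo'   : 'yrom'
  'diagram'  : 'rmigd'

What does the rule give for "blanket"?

tnlke

Rule — sort the characters into reverse alphabetical order, then delete the last 2 characters.
Starting from "blanket": after the first operation, "tnlkeba"; after the second, "tnlke".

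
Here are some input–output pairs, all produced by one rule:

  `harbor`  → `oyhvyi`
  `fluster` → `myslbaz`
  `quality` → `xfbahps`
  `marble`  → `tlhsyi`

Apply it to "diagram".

Rule — shift every letter 7 places forward in the alphabet (wrapping around), then take characters alternately from the front and the back (1st, last, 2nd, 2nd-last, ...).
Working it through for "diagram": intermediate "kphnyht", final "ktphhyn".

ktphhyn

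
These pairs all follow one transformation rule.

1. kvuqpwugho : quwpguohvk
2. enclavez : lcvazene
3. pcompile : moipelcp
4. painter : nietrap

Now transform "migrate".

rgtaeim

The pattern: swap each adjacent pair of characters (1↔2, 3↔4, ...), then move the first 2 characters to the end (rotate left by 2).
Applying both steps to "migrate": "imrgtae", then "rgtaeim".
(Check on "kvuqpwugho": → "vkquwpguoh" → "quwpguohvk" ✓)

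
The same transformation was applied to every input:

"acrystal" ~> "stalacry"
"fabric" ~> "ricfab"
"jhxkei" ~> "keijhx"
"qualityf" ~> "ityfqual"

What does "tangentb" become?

Rule — swap the front and back halves of the string.
Doing the same to "tangentb": "entbtang".

entbtang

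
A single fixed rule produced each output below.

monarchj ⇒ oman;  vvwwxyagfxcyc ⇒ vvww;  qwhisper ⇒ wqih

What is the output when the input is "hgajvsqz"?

ghja

What's happening: swap each adjacent pair of characters (1↔2, 3↔4, ...), then keep only the first 4 characters.
"hgajvsqz" → "ghjasvzq" → "ghja".
(Check on "vvwwxyagfxcyc": → "vvwwyxgaxfycc" → "vvww" ✓)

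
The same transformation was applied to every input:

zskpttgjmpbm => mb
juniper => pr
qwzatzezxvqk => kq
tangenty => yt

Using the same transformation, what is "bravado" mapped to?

The transformation: swap each adjacent pair of characters (1↔2, 3↔4, ...), then keep only the last 2 characters.
For "bravado" the result is "ao".

ao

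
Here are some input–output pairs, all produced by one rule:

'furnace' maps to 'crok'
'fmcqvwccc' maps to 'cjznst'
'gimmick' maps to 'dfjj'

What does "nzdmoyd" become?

The rule is to delete the last 3 characters, then shift every letter 3 places backward in the alphabet (wrapping around).
On "nzdmoyd" that produces "kwaj".

kwaj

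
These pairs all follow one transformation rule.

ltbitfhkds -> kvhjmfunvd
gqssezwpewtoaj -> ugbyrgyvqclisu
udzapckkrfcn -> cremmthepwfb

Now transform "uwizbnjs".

Rule — shift every letter 2 places forward in the alphabet (wrapping around), then move the first 3 characters to the end (rotate left by 3).
"uwizbnjs" → "wykbdplu" → "bdpluwyk".

bdpluwyk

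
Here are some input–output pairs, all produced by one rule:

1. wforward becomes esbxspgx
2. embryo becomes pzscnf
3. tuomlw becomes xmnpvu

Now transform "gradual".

Each output is the input with this applied: shift every letter 1 place forward in the alphabet (wrapping around), then reverse the string.
Working it through for "gradual": intermediate "hsbevbm", final "mbvebsh".

mbvebsh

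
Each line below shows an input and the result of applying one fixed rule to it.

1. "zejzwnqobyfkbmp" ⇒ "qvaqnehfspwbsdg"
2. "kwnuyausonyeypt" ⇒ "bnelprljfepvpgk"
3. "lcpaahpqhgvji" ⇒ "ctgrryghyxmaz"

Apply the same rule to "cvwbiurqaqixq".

The pattern: shift every letter 9 places backward in the alphabet (wrapping around).
"cvwbiurqaqixq" → "tmnszlihrhzoh".

tmnszlihrhzoh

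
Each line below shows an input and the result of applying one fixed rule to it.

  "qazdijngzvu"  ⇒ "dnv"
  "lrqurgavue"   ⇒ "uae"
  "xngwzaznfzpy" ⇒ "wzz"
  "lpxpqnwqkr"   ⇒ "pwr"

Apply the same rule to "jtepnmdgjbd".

pdb

Each output is the input with this applied: delete the first 3 characters, then keep one character in every 3, starting at position 1 (positions 1st, 4th, 7th, ...).
"jtepnmdgjbd" → "pdb".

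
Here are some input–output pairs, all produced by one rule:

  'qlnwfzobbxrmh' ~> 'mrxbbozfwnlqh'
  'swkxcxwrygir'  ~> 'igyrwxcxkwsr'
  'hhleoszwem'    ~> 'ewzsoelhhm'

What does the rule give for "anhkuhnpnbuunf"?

Each output is the input with this applied: reverse the string, then move the first character to the end.
On "anhkuhnpnbuunf" that produces "nuubnpnhukhnaf".
(Check on "hhleoszwem": → "mewzsoelhh" → "ewzsoelhhm" ✓)

nuubnpnhukhnaf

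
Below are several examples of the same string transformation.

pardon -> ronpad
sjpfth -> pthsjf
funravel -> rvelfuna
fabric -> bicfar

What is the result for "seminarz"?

Looking at the pairs, the operation is to swap the front and back halves of the string, then swap the first and last characters.
For "seminarz", step one produces "narzsemi"; step two turns that into "iarzsemn".

iarzsemn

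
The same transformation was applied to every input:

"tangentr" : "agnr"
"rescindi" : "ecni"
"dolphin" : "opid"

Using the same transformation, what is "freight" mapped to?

The transformation: move the first character to the end, then keep every other character starting from the first (positions 1st, 3rd, 5th, ...).
"freight" → "reightf" → "rihf".

rihf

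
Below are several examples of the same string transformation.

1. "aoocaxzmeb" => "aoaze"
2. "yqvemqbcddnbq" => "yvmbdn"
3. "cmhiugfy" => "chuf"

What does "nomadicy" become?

Each output is the input with this applied: delete the last character, then keep every other character starting from the first (positions 1st, 3rd, 5th, ...).
Applying both steps to "nomadicy": "nomadic", then "nmdc".
(Check on "yqvemqbcddnbq": → "yqvemqbcddnb" → "yvmbdn" ✓)

nmdc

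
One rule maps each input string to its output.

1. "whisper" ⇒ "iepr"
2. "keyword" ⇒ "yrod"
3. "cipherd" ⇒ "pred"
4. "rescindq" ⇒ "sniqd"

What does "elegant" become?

enat

Each output is the input with this applied: swap each adjacent pair of characters (1↔2, 3↔4, ...), then delete the first 3 characters.
Starting from "elegant": after the first operation, "legenat"; after the second, "enat".
(Check on "whisper": → "hwsiepr" → "iepr" ✓)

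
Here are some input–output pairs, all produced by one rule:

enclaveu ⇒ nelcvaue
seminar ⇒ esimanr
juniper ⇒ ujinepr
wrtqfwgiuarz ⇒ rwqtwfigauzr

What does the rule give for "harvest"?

ahvrset

Looking at the pairs, the operation is to swap each adjacent pair of characters (1↔2, 3↔4, ...).
So "harvest" becomes "ahvrset".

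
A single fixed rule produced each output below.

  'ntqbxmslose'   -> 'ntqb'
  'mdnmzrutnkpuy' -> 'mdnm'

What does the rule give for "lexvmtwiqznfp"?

In each case the input is transformed by: keep only the first 4 characters.
So "lexvmtwiqznfp" becomes "lexv".

lexv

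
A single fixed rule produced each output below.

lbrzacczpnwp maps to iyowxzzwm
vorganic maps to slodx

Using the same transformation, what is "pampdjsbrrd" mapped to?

The transformation: delete the last 3 characters, then shift every letter 3 places backward in the alphabet (wrapping around).
Doing the same to "pampdjsbrrd": "mxjmagpy".

mxjmagpy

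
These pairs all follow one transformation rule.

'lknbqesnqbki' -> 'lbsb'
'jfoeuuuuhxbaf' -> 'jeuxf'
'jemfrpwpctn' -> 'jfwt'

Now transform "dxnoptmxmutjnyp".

domun

Rule — keep one character in every 3, starting at position 1 (positions 1st, 4th, 7th, ...).
On "dxnoptmxmutjnyp" that produces "domun".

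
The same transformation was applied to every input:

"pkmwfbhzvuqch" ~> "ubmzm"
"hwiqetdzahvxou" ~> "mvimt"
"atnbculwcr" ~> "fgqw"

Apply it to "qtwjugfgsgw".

vokl

The transformation: keep one character in every 3, starting at position 1 (positions 1st, 4th, 7th, ...), then shift every letter 5 places forward in the alphabet (wrapping around).
For "qtwjugfgsgw", step one produces "qjfg"; step two turns that into "vokl".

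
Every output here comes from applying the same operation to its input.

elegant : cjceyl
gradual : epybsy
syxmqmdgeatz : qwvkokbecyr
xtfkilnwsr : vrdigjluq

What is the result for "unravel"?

slpytc

Rule — delete the last character, then shift every letter 2 places backward in the alphabet (wrapping around).
On "unravel": the first step gives "unrave", and the second then gives "slpytc".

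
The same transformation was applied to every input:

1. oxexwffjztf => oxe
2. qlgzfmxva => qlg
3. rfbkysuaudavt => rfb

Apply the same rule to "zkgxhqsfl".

Rule — keep only the first 3 characters.
For "zkgxhqsfl" the result is "zkg".

zkg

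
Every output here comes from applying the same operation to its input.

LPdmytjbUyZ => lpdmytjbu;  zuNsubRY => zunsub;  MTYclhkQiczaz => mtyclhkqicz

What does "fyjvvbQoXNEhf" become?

fyjvvbqoxne

What's happening: delete the last 2 characters, then convert every letter to lowercase.
Starting from "fyjvvbQoXNEhf": after the first operation, "fyjvvbQoXNE"; after the second, "fyjvvbqoxne".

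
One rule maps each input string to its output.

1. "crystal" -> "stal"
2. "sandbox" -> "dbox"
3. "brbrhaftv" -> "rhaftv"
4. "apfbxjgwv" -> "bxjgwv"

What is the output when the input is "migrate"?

The rule is to delete the first 3 characters.
Applying that to "migrate" gives "rate".

rate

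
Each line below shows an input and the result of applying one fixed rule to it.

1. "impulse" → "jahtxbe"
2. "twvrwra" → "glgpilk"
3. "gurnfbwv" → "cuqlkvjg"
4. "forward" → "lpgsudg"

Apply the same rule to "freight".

What's happening: move the first 3 characters to the end (rotate left by 3), then shift every letter 11 places backward in the alphabet (wrapping around).
Starting from "freight": after the first operation, "ightfre"; after the second, "xvwiugt".

xvwiugt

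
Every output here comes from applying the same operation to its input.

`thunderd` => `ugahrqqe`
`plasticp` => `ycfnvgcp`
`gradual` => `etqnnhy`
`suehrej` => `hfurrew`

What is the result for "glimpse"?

ytzvfcr

The transformation: swap each adjacent pair of characters (1↔2, 3↔4, ...), then shift every letter 13 places forward in the alphabet (wrapping around) — i.e. ROT13.
On "glimpse": the first step gives "lgmispe", and the second then gives "ytzvfcr".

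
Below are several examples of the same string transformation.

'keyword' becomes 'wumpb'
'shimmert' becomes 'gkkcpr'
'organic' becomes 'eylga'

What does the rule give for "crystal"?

wqryj

Looking at the pairs, the operation is to delete the first 2 characters, then shift every letter 2 places backward in the alphabet (wrapping around).
For "crystal", step one produces "ystal"; step two turns that into "wqryj".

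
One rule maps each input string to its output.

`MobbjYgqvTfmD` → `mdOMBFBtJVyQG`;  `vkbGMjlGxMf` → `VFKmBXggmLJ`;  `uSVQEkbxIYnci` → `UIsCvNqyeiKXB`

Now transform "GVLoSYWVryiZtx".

The pattern: take characters alternately from the front and the back (1st, last, 2nd, 2nd-last, ...), then flip the case of every letter.
Applying both steps to "GVLoSYWVryiZtx": "GxVtLZoiSyYrWV", then "gXvTlzOIsYyRwv".

gXvTlzOIsYyRwv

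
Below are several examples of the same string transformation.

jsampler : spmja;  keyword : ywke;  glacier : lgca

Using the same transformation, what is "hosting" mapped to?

tsoh

What's happening: delete the last 3 characters, then sort the characters into reverse alphabetical order.
Starting from "hosting": after the first operation, "host"; after the second, "tsoh".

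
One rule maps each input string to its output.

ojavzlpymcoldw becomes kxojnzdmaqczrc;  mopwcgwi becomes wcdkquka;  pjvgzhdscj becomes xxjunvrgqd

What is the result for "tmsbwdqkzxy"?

magpkreynlh

The pattern: swap the first and last characters, then shift every letter 12 places backward in the alphabet (wrapping around).
For "tmsbwdqkzxy" the result is "magpkreynlh".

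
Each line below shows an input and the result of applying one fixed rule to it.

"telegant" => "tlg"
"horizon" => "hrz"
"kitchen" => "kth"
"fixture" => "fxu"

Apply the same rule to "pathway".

ptw

Rule — keep every other character starting from the first (positions 1st, 3rd, 5th, ...), then delete the last character.
Working it through for "pathway": intermediate "ptwy", final "ptw".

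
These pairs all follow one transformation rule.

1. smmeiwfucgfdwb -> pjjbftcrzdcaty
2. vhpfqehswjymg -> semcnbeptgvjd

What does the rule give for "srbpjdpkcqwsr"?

The transformation: shift every letter 3 places backward in the alphabet (wrapping around).
On "srbpjdpkcqwsr" that produces "poymgamhzntpo".

poymgamhzntpo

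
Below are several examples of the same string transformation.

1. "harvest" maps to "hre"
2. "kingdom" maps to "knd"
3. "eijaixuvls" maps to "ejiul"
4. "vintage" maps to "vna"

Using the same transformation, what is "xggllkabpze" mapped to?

xglap

Each output is the input with this applied: delete the last character, then keep every other character starting from the first (positions 1st, 3rd, 5th, ...).
Applying both steps to "xggllkabpze": "xggllkabpz", then "xglap".
(Check on "vintage": → "vintag" → "vna" ✓)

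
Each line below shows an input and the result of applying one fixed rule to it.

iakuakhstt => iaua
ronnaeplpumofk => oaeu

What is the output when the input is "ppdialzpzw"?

The transformation: delete the last 3 characters, then keep only the vowels.
For "ppdialzpzw" the result is "ia".

ia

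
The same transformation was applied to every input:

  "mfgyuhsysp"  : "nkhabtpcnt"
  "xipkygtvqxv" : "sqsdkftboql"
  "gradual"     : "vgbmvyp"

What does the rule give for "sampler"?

zmnvhkg

The rule is to move the last 2 characters to the front (rotate right by 2), then shift every letter 5 places backward in the alphabet (wrapping around).
On "sampler": the first step gives "ersampl", and the second then gives "zmnvhkg".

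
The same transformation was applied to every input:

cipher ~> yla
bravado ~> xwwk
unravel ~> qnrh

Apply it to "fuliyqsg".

bhuo

The pattern: shift every letter 4 places backward in the alphabet (wrapping around), then keep every other character starting from the first (positions 1st, 3rd, 5th, ...).
For "fuliyqsg", step one produces "bqheumoc"; step two turns that into "bhuo".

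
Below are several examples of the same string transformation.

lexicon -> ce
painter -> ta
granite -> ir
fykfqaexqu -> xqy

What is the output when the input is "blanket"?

In each case the input is transformed by: reverse the string, then keep one character in every 3, starting at position 3 (positions 3rd, 6th, 9th, ...).
"blanket" → "kl".

kl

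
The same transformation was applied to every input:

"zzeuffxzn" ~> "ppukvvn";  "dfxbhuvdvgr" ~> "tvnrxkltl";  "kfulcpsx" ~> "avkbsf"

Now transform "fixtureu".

vynjkh

In each case the input is transformed by: delete the last 2 characters, then shift every letter 10 places backward in the alphabet (wrapping around).
Applying that to "fixtureu" gives "vynjkh".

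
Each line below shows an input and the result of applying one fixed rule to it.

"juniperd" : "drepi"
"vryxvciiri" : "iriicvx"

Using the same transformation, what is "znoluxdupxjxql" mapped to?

Rule — reverse the string, then delete the last 3 characters.
For "znoluxdupxjxql", step one produces "lqxjxpudxulonz"; step two turns that into "lqxjxpudxul".

lqxjxpudxul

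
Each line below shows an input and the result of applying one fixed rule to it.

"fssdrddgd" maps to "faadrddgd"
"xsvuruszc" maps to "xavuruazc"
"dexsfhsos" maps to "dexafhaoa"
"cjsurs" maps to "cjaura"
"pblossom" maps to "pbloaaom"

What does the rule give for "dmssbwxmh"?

In each case the input is transformed by: replace every "s" with "a".
On "dmssbwxmh" that produces "dmaabwxmh".

dmaabwxmh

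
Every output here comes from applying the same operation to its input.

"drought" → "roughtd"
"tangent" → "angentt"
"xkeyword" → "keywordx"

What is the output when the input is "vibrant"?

The rule is to move the first character to the end.
"vibrant" → "ibrantv".

ibrantv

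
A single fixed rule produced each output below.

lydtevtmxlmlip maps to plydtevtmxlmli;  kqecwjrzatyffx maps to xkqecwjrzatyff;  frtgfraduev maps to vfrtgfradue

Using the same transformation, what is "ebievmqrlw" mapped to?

webievmqrl

In each case the input is transformed by: move the last character to the front.
"ebievmqrlw" → "webievmqrl".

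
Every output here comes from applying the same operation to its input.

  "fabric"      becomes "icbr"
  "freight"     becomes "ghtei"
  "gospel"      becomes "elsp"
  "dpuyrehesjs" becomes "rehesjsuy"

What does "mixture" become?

The rule is to delete the first 2 characters, then move the first 2 characters to the end (rotate left by 2).
Starting from "mixture": after the first operation, "xture"; after the second, "urext".

urext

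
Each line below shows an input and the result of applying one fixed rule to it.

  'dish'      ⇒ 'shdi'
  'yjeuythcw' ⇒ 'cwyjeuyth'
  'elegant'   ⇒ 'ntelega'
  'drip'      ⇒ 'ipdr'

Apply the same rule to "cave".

veca

Looking at the pairs, the operation is to move the last 2 characters to the front (rotate right by 2).
Doing the same to "cave": "veca".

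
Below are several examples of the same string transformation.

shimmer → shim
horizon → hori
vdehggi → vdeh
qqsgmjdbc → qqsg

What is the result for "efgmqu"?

In each case the input is transformed by: keep only the first 4 characters.
On "efgmqu" that produces "efgm".

efgm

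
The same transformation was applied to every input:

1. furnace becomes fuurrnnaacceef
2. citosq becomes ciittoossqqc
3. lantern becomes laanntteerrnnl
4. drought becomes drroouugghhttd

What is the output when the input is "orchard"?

The pattern: double every character, then move the first character to the end.
"orchard" → "oorrcchhaarrdd" → "orrcchhaarrddo".

orrcchhaarrddo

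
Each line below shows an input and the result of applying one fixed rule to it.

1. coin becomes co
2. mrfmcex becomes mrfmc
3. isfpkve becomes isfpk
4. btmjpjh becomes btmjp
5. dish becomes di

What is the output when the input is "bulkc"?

bul

Rule — delete the last 2 characters.
Applying that to "bulkc" gives "bul".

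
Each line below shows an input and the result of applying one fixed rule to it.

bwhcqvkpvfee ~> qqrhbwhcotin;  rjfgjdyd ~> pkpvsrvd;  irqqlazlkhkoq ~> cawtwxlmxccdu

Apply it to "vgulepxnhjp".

In each case the input is transformed by: shift every letter 12 places forward in the alphabet (wrapping around), then reverse the string.
On "vgulepxnhjp": the first step gives "hsgxqbjztvb", and the second then gives "bvtzjbqxgsh".

bvtzjbqxgsh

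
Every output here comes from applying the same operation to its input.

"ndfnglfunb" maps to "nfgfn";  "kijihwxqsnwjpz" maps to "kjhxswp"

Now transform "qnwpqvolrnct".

What's happening: keep every other character starting from the first (positions 1st, 3rd, 5th, ...).
For "qnwpqvolrnct" the result is "qwqorc".

qwqorc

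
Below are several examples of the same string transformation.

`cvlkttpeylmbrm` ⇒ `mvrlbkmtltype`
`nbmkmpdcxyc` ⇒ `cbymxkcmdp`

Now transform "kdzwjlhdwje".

The rule is to take characters alternately from the front and the back (1st, last, 2nd, 2nd-last, ...), then delete the first character.
Working it through for "kdzwjlhdwje": intermediate "kedjzwwdjhl", final "edjzwwdjhl".

edjzwwdjhl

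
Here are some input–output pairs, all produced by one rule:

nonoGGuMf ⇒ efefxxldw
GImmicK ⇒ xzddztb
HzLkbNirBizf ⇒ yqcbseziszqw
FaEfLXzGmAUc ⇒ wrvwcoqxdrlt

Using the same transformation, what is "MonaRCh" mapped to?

The transformation: shift every letter 9 places backward in the alphabet (wrapping around), then convert every letter to lowercase.
For "MonaRCh", step one produces "DferITy"; step two turns that into "dferity".

dferity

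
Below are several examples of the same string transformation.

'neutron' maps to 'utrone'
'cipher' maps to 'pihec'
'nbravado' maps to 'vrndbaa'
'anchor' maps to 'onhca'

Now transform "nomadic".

The pattern: delete the last character, then sort the characters into reverse alphabetical order.
"nomadic" → "nomadi" → "onmida".
(Check on "cipher": → "ciphe" → "pihec" ✓)

onmida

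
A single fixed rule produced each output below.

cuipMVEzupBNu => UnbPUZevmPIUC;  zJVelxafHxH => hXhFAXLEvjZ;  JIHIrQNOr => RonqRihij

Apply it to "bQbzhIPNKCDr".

RdcknpiHZBqB

Looking at the pairs, the operation is to flip the case of every letter, then reverse the string.
Applying both steps to "bQbzhIPNKCDr": "BqBZHipnkcdR", then "RdcknpiHZBqB".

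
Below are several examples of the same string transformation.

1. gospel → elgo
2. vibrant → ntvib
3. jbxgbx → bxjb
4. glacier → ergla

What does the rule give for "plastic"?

In each case the input is transformed by: move the last 2 characters to the front (rotate right by 2), then delete the last 2 characters.
Applying both steps to "plastic": "icplast", then "icpla".

icpla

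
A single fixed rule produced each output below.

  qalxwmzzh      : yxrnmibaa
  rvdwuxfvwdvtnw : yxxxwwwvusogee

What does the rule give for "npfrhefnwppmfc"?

The transformation: shift every letter 1 place forward in the alphabet (wrapping around), then sort the characters into reverse alphabetical order.
Starting from "npfrhefnwppmfc": after the first operation, "oqgsifgoxqqngd"; after the second, "xsqqqoonigggfd".

xsqqqoonigggfd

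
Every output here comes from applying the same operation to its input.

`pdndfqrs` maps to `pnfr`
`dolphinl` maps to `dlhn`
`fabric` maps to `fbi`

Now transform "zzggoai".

In each case the input is transformed by: keep every other character starting from the first (positions 1st, 3rd, 5th, ...).
"zzggoai" → "zgoi".

zgoi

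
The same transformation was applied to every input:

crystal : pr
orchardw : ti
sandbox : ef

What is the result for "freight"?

Looking at the pairs, the operation is to keep one character in every 3, starting at position 3 (positions 3rd, 6th, 9th, ...), then shift every letter 9 places backward in the alphabet (wrapping around).
Applying both steps to "freight": "eh", then "vy".

vy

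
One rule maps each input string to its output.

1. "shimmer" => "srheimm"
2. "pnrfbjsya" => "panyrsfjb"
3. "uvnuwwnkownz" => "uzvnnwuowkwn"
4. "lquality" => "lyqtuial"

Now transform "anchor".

The pattern: take characters alternately from the front and the back (1st, last, 2nd, 2nd-last, ...).
Applying that to "anchor" gives "arnoch".

arnoch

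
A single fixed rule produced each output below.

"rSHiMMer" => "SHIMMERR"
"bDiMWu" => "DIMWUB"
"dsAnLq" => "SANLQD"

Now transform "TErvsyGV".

What's happening: move the first character to the end, then convert every letter to uppercase.
For "TErvsyGV", step one produces "ErvsyGVT"; step two turns that into "ERVSYGVT".

ERVSYGVT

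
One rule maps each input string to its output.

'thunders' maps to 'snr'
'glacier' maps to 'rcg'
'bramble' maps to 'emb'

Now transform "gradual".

The rule is to swap the first and last characters, then keep one character in every 3, starting at position 1 (positions 1st, 4th, 7th, ...).
Doing the same to "gradual": "ldg".

ldg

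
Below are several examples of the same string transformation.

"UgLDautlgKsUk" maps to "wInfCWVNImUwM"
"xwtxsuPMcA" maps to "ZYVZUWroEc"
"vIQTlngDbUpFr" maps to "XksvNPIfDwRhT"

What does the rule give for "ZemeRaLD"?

bGOGtCnf

The transformation: flip the case of every letter, then shift every letter 2 places forward in the alphabet (wrapping around).
"ZemeRaLD" → "zEMErAld" → "bGOGtCnf".
(Check on "xwtxsuPMcA": → "XWTXSUpmCa" → "ZYVZUWroEc" ✓)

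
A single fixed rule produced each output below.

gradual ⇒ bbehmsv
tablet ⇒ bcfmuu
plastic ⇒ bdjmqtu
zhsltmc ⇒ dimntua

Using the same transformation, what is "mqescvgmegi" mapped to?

The transformation: sort the characters into alphabetical order, then shift every letter 1 place forward in the alphabet (wrapping around).
Working it through for "mqescvgmegi": intermediate "ceeggimmqsv", final "dffhhjnnrtw".
(Check on "tablet": → "abeltt" → "bcfmuu" ✓)

dffhhjnnrtw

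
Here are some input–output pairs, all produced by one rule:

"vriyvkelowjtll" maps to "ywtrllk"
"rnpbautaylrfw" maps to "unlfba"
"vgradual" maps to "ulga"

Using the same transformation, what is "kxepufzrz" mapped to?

The rule is to keep every other character starting from the second (positions 2nd, 4th, 6th, ...), then sort the characters into reverse alphabetical order.
For "kxepufzrz" the result is "xrpf".

xrpf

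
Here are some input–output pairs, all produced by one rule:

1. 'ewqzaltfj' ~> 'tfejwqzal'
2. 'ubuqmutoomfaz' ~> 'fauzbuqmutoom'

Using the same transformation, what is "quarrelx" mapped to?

elqxuarr

The transformation: swap the first and last characters, then move the last 3 characters to the front (rotate right by 3).
For "quarrelx", step one produces "xuarrelq"; step two turns that into "elqxuarr".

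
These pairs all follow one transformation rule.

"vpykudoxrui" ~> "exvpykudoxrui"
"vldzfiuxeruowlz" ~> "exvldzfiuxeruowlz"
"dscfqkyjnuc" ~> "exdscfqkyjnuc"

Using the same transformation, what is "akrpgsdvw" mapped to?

exakrpgsdvw

Each output is the input with this applied: prepend "ex".
Doing the same to "akrpgsdvw": "exakrpgsdvw".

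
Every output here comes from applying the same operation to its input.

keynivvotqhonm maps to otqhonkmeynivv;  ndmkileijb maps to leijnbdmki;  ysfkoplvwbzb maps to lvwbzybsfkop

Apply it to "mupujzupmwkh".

upmwkmhupujz

The transformation: swap the first and last characters, then swap the front and back halves of the string.
For "mupujzupmwkh", step one produces "hupujzupmwkm"; step two turns that into "upmwkmhupujz".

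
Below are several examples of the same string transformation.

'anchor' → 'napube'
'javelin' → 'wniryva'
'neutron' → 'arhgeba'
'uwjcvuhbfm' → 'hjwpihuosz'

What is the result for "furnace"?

sheanpr

The rule is to shift every letter 13 places forward in the alphabet (wrapping around) — i.e. ROT13.
Applying that to "furnace" gives "sheanpr".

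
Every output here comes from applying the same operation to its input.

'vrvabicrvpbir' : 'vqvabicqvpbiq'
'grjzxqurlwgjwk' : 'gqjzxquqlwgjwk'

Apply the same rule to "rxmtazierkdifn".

Rule — replace every "r" with "q".
On "rxmtazierkdifn" that produces "qxmtazieqkdifn".

qxmtazieqkdifn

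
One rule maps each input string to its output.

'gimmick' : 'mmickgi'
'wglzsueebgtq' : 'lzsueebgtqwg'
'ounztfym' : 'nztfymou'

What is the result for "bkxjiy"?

xjiybk

The rule is to move the first 2 characters to the end (rotate left by 2).
"bkxjiy" → "xjiybk".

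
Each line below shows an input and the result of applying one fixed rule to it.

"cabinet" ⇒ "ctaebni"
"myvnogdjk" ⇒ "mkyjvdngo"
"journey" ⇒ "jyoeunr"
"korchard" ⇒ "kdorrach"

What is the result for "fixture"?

In each case the input is transformed by: take characters alternately from the front and the back (1st, last, 2nd, 2nd-last, ...).
So "fixture" becomes "feirxut".

feirxut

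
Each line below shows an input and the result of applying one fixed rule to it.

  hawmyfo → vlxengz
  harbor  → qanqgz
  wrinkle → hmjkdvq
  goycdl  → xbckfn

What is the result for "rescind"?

rbhmcqd

Rule — move the first 2 characters to the end (rotate left by 2), then shift every letter 1 place backward in the alphabet (wrapping around).
"rescind" → "scindre" → "rbhmcqd".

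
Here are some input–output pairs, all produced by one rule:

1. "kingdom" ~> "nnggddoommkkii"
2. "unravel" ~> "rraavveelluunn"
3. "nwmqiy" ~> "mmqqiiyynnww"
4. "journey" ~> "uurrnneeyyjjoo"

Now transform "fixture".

What's happening: move the first 2 characters to the end (rotate left by 2), then double every character.
On "fixture": the first step gives "xturefi", and the second then gives "xxttuurreeffii".

xxttuurreeffii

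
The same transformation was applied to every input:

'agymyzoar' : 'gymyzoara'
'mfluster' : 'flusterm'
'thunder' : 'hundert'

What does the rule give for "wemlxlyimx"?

Rule — move the first character to the end.
For "wemlxlyimx" the result is "emlxlyimxw".

emlxlyimxw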